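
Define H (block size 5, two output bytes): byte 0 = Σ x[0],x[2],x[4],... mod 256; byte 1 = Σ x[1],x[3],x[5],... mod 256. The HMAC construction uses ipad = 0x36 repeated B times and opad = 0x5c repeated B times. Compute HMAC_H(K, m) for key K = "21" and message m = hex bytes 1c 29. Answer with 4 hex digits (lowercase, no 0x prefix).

7f62

Key "21" = 32 31 is 2 bytes ≤ B = 5; zero-pad to 5 bytes: K' = 32 31 00 00 00.
K' ⊕ ipad = 04 07 36 36 36.  K' ⊕ opad = 6e 6d 5c 5c 5c.
Inner input = (K'⊕ipad) ∥ m = 04 07 36 36 36 ∥ 1c 29.
Inner hash: even-index sum = 153 mod 256 = 153; odd-index sum = 89 mod 256 = 89 → 99 59.
Outer input = (K'⊕opad) ∥ inner = 6e 6d 5c 5c 5c ∥ 99 59.
Outer hash (tag): even-index sum = 383 mod 256 = 127; odd-index sum = 354 mod 256 = 98 → 7f 62.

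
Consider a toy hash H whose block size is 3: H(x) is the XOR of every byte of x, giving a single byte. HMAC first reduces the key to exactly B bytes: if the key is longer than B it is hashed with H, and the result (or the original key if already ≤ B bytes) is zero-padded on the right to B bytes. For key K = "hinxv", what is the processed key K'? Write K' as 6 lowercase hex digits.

|K| = 5 > B = 3, so first hash the key.
H(K): XOR 68⊕69⊕6e⊕78⊕76 = 61.
Zero-pad H(K) = 61 to 3 bytes: K' = 61 00 00.

610000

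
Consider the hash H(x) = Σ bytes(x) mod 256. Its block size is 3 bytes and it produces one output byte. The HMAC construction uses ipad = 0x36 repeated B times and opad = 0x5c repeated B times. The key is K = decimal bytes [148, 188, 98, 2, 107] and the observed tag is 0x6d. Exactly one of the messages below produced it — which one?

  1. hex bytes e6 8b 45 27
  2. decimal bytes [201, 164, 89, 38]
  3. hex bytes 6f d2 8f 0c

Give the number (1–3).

1

Key decimal bytes [148, 188, 98, 2, 107] = 94 bc 62 02 6b is 5 bytes > B = 3, so hash it first: H(key) = 1f, then zero-pad to 3 bytes: K' = 1f 00 00.
K' ⊕ ipad = 29 36 36; K' ⊕ opad = 43 5c 5c.
m1: inner = H(29 36 36 e6 8b 45 27) = 72; tag = H(43 5c 5c 72) = 6d ← matches
m2: inner = H(29 36 36 c9 a4 59 26) = 81; tag = H(43 5c 5c 81) = 7c
m3: inner = H(29 36 36 6f d2 8f 0c) = 71; tag = H(43 5c 5c 71) = 6c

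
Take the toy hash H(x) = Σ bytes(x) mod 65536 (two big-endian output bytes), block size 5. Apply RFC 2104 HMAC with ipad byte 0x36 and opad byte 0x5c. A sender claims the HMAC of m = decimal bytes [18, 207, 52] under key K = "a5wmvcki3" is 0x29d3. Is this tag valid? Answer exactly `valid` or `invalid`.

invalid

Key "a5wmvcki3" = 61 35 77 6d 76 63 6b 69 33 is 9 bytes > B = 5, so hash it first: H(key) = 03 5a, then zero-pad to 5 bytes: K' = 03 5a 00 00 00.
K' ⊕ ipad = 35 6c 36 36 36; K' ⊕ opad = 5f 06 5c 5c 5c.
Inner hash: sum = 53+108+54+54+54+18+207+52 = 600 → 02 58.
Outer hash (recomputed tag): sum = 95+6+92+92+92+2+88 = 467 → 01 d3.
Recomputed tag = 01d3; claimed = 29d3 → mismatch.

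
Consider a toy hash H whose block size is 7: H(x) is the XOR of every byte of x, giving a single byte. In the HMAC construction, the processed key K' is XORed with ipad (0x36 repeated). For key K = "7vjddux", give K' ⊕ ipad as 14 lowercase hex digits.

Key "7vjddux" = 37 76 6a 64 64 75 78 is exactly B = 7 bytes: K' = 37 76 6a 64 64 75 78.
XOR each byte with 0x36: 37⊕36=01, 76⊕36=40, 6a⊕36=5c, 64⊕36=52, 64⊕36=52, 75⊕36=43, 78⊕36=4e.

01405c5252434e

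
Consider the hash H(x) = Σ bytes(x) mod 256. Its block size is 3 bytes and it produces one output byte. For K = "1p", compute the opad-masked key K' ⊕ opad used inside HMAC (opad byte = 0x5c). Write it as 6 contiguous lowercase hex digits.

6d2c5c

Key "1p" = 31 70 is 2 bytes ≤ B = 3; zero-pad to 3 bytes: K' = 31 70 00.
XOR each byte with 0x5c: 31⊕5c=6d, 70⊕5c=2c, 00⊕5c=5c.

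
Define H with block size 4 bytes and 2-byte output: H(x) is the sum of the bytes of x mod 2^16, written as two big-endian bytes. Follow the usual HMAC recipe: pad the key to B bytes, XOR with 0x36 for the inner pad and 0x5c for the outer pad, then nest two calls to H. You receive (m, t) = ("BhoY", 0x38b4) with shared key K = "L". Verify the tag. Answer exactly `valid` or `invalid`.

Key "L" = 4c is 1 byte ≤ B = 4; zero-pad to 4 bytes: K' = 4c 00 00 00.
K' ⊕ ipad = 7a 36 36 36; K' ⊕ opad = 10 5c 5c 5c.
Inner hash: sum = 122+54+54+54+66+104+111+89 = 654 → 02 8e.
Outer hash (recomputed tag): sum = 16+92+92+92+2+142 = 436 → 01 b4.
Recomputed tag = 01b4; claimed = 38b4 → mismatch.

invalid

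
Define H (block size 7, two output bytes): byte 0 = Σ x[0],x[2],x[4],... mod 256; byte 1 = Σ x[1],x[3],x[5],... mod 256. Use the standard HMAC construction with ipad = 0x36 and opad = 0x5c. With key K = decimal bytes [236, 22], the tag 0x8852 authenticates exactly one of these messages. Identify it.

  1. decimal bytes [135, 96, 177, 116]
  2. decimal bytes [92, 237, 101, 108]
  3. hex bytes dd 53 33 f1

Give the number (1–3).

1

Key decimal bytes [236, 22] = ec 16 is 2 bytes ≤ B = 7; zero-pad to 7 bytes: K' = ec 16 00 00 00 00 00.
K' ⊕ ipad = da 20 36 36 36 36 36; K' ⊕ opad = b0 4a 5c 5c 5c 5c 5c.
m1: inner = H(da 20 36 36 36 36 36 87 60 b1 74) = 50 c4; tag = H(b0 4a 5c 5c 5c 5c 5c 50 c4) = 8852 ← matches
m2: inner = H(da 20 36 36 36 36 36 5c ed 65 6c) = d5 4d; tag = H(b0 4a 5c 5c 5c 5c 5c d5 4d) = 11d7
m3: inner = H(da 20 36 36 36 36 36 dd 53 33 f1) = c0 9c; tag = H(b0 4a 5c 5c 5c 5c 5c c0 9c) = 60c2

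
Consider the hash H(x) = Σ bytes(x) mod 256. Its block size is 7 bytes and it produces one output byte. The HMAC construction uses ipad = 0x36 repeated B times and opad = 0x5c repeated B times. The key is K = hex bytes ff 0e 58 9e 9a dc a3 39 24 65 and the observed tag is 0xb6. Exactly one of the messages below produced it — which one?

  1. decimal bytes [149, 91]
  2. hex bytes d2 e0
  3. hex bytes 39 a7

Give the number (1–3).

3

Key hex bytes ff 0e 58 9e 9a dc a3 39 24 65 is 10 bytes > B = 7, so hash it first: H(key) = de, then zero-pad to 7 bytes: K' = de 00 00 00 00 00 00.
K' ⊕ ipad = e8 36 36 36 36 36 36; K' ⊕ opad = 82 5c 5c 5c 5c 5c 5c.
m1: inner = H(e8 36 36 36 36 36 36 95 5b) = 1c; tag = H(82 5c 5c 5c 5c 5c 5c 1c) = c6
m2: inner = H(e8 36 36 36 36 36 36 d2 e0) = de; tag = H(82 5c 5c 5c 5c 5c 5c de) = 88
m3: inner = H(e8 36 36 36 36 36 36 39 a7) = 0c; tag = H(82 5c 5c 5c 5c 5c 5c 0c) = b6 ← matches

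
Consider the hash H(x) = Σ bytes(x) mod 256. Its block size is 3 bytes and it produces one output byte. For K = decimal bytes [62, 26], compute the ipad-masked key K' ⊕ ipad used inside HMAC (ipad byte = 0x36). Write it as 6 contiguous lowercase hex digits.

Key decimal bytes [62, 26] = 3e 1a is 2 bytes ≤ B = 3; zero-pad to 3 bytes: K' = 3e 1a 00.
XOR each byte with 0x36: 3e⊕36=08, 1a⊕36=2c, 00⊕36=36.

082c36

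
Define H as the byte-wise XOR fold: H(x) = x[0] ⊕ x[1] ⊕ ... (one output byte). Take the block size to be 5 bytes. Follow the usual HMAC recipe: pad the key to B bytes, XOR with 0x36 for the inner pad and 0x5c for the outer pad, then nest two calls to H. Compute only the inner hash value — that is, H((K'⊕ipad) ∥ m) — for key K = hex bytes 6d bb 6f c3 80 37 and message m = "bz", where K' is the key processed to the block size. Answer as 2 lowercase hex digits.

e3

Key hex bytes 6d bb 6f c3 80 37 is 6 bytes > B = 5, so hash it first: H(key) = cd, then zero-pad to 5 bytes: K' = cd 00 00 00 00.
K' ⊕ ipad = fb 36 36 36 36.
Inner input = fb 36 36 36 36 ∥ 62 7a.
Inner hash: XOR fb⊕36⊕36⊕36⊕36⊕62⊕7a = e3.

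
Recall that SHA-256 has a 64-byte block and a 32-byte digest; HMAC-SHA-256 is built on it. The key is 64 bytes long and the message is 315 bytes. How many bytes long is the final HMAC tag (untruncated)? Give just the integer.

The tag is one SHA-256 digest: 32 bytes.

32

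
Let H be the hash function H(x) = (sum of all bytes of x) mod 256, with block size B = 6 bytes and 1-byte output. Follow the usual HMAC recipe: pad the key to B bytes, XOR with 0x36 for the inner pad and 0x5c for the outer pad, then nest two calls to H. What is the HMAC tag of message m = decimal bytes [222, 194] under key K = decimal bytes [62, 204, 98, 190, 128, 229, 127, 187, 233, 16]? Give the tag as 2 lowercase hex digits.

Key decimal bytes [62, 204, 98, 190, 128, 229, 127, 187, 233, 16] = 3e cc 62 be 80 e5 7f bb e9 10 is 10 bytes > B = 6, so hash it first: H(key) = c2, then zero-pad to 6 bytes: K' = c2 00 00 00 00 00.
K' ⊕ ipad = f4 36 36 36 36 36.  K' ⊕ opad = 9e 5c 5c 5c 5c 5c.
Inner input = (K'⊕ipad) ∥ m = f4 36 36 36 36 36 ∥ de c2.
Inner hash: sum = 244+54+54+54+54+54+222+194 = 930; mod 256 = 162 → a2.
Outer input = (K'⊕opad) ∥ inner = 9e 5c 5c 5c 5c 5c ∥ a2.
Outer hash (tag): sum = 158+92+92+92+92+92+162 = 780; mod 256 = 12 → 0c.

0c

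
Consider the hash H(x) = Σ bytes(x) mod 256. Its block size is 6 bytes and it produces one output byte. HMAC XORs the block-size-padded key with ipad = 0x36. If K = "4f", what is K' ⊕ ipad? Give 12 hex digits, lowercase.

Key "4f" = 34 66 is 2 bytes ≤ B = 6; zero-pad to 6 bytes: K' = 34 66 00 00 00 00.
XOR each byte with 0x36: 34⊕36=02, 66⊕36=50, 00⊕36=36, 00⊕36=36, 00⊕36=36, 00⊕36=36.

025036363636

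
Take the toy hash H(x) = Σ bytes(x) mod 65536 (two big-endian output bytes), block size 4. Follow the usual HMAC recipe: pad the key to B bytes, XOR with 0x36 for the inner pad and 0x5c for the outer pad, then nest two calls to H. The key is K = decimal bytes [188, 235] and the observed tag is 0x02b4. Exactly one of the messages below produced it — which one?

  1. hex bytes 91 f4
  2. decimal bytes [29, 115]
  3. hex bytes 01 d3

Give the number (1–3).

Key decimal bytes [188, 235] = bc eb is 2 bytes ≤ B = 4; zero-pad to 4 bytes: K' = bc eb 00 00.
K' ⊕ ipad = 8a dd 36 36; K' ⊕ opad = e0 b7 5c 5c.
m1: inner = H(8a dd 36 36 91 f4) = 03 58; tag = H(e0 b7 5c 5c 03 58) = 02aa
m2: inner = H(8a dd 36 36 1d 73) = 02 63; tag = H(e0 b7 5c 5c 02 63) = 02b4 ← matches
m3: inner = H(8a dd 36 36 01 d3) = 02 a7; tag = H(e0 b7 5c 5c 02 a7) = 02f8

2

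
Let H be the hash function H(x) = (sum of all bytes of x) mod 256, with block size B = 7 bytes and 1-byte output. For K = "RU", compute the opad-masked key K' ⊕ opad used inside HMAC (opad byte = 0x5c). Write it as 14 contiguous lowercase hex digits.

Key "RU" = 52 55 is 2 bytes ≤ B = 7; zero-pad to 7 bytes: K' = 52 55 00 00 00 00 00.
XOR each byte with 0x5c: 52⊕5c=0e, 55⊕5c=09, 00⊕5c=5c, 00⊕5c=5c, 00⊕5c=5c, 00⊕5c=5c, 00⊕5c=5c.

0e095c5c5c5c5c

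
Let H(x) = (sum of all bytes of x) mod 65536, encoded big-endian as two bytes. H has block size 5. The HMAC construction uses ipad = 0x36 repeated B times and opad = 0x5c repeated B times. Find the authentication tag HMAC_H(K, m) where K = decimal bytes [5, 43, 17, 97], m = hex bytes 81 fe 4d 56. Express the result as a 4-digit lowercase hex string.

01df

Key decimal bytes [5, 43, 17, 97] = 05 2b 11 61 is 4 bytes ≤ B = 5; zero-pad to 5 bytes: K' = 05 2b 11 61 00.
K' ⊕ ipad = 33 1d 27 57 36.  K' ⊕ opad = 59 77 4d 3d 5c.
Inner input = (K'⊕ipad) ∥ m = 33 1d 27 57 36 ∥ 81 fe 4d 56.
Inner hash: sum = 51+29+39+87+54+129+254+77+86 = 806 → 03 26.
Outer input = (K'⊕opad) ∥ inner = 59 77 4d 3d 5c ∥ 03 26.
Outer hash (tag): sum = 89+119+77+61+92+3+38 = 479 → 01 df.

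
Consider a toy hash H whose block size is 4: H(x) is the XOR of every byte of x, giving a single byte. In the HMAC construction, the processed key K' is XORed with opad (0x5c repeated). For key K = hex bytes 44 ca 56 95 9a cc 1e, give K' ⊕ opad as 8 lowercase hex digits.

595c5c5c

Key hex bytes 44 ca 56 95 9a cc 1e is 7 bytes > B = 4, so hash it first: H(key) = 05, then zero-pad to 4 bytes: K' = 05 00 00 00.
XOR each byte with 0x5c: 05⊕5c=59, 00⊕5c=5c, 00⊕5c=5c, 00⊕5c=5c.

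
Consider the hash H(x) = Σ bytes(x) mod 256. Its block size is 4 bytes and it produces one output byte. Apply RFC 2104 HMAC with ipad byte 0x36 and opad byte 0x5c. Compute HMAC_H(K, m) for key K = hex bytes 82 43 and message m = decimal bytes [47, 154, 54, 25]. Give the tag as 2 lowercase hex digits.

62

Key hex bytes 82 43 is 2 bytes ≤ B = 4; zero-pad to 4 bytes: K' = 82 43 00 00.
K' ⊕ ipad = b4 75 36 36.  K' ⊕ opad = de 1f 5c 5c.
Inner input = (K'⊕ipad) ∥ m = b4 75 36 36 ∥ 2f 9a 36 19.
Inner hash: sum = 180+117+54+54+47+154+54+25 = 685; mod 256 = 173 → ad.
Outer input = (K'⊕opad) ∥ inner = de 1f 5c 5c ∥ ad.
Outer hash (tag): sum = 222+31+92+92+173 = 610; mod 256 = 98 → 62.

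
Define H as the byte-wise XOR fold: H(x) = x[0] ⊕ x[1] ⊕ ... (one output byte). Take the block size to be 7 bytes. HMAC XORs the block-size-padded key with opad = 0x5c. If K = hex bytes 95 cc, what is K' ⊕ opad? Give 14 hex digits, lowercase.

c9905c5c5c5c5c

Key hex bytes 95 cc is 2 bytes ≤ B = 7; zero-pad to 7 bytes: K' = 95 cc 00 00 00 00 00.
XOR each byte with 0x5c: 95⊕5c=c9, cc⊕5c=90, 00⊕5c=5c, 00⊕5c=5c, 00⊕5c=5c, 00⊕5c=5c, 00⊕5c=5c.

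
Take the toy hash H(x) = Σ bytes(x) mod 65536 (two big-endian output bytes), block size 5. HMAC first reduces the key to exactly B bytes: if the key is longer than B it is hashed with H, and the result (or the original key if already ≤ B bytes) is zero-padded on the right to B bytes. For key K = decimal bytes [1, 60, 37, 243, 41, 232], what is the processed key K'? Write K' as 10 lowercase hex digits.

|K| = 6 > B = 5, so first hash the key.
H(K): sum = 1+60+37+243+41+232 = 614 → 02 66.
Zero-pad H(K) = 02 66 to 5 bytes: K' = 02 66 00 00 00.

0266000000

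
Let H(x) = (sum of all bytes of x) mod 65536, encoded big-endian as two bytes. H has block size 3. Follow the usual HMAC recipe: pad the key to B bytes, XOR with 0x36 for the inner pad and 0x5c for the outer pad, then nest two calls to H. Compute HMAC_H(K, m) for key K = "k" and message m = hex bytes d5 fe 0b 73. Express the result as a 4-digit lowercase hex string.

Key "k" = 6b is 1 byte ≤ B = 3; zero-pad to 3 bytes: K' = 6b 00 00.
K' ⊕ ipad = 5d 36 36.  K' ⊕ opad = 37 5c 5c.
Inner input = (K'⊕ipad) ∥ m = 5d 36 36 ∥ d5 fe 0b 73.
Inner hash: sum = 93+54+54+213+254+11+115 = 794 → 03 1a.
Outer input = (K'⊕opad) ∥ inner = 37 5c 5c ∥ 03 1a.
Outer hash (tag): sum = 55+92+92+3+26 = 268 → 01 0c.

010c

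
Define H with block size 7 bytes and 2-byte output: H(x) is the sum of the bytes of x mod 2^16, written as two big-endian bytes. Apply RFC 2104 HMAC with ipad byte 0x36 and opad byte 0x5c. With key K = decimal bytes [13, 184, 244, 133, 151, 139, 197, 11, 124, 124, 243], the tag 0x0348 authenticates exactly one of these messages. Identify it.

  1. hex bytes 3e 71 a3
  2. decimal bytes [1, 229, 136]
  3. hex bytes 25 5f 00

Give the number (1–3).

2

Key decimal bytes [13, 184, 244, 133, 151, 139, 197, 11, 124, 124, 243] = 0d b8 f4 85 97 8b c5 0b 7c 7c f3 is 11 bytes > B = 7, so hash it first: H(key) = 06 1b, then zero-pad to 7 bytes: K' = 06 1b 00 00 00 00 00.
K' ⊕ ipad = 30 2d 36 36 36 36 36; K' ⊕ opad = 5a 47 5c 5c 5c 5c 5c.
m1: inner = H(30 2d 36 36 36 36 36 3e 71 a3) = 02 bd; tag = H(5a 47 5c 5c 5c 5c 5c 02 bd) = 032c
m2: inner = H(30 2d 36 36 36 36 36 01 e5 88) = 02 d9; tag = H(5a 47 5c 5c 5c 5c 5c 02 d9) = 0348 ← matches
m3: inner = H(30 2d 36 36 36 36 36 25 5f 00) = 01 ef; tag = H(5a 47 5c 5c 5c 5c 5c 01 ef) = 035d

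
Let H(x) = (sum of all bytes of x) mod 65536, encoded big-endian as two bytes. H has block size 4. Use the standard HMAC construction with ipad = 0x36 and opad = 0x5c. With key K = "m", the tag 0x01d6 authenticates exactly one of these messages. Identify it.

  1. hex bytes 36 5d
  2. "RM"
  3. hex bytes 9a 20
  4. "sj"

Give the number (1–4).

Key "m" = 6d is 1 byte ≤ B = 4; zero-pad to 4 bytes: K' = 6d 00 00 00.
K' ⊕ ipad = 5b 36 36 36; K' ⊕ opad = 31 5c 5c 5c.
m1: inner = H(5b 36 36 36 36 5d) = 01 90; tag = H(31 5c 5c 5c 01 90) = 01d6 ← matches
m2: inner = H(5b 36 36 36 52 4d) = 01 9c; tag = H(31 5c 5c 5c 01 9c) = 01e2
m3: inner = H(5b 36 36 36 9a 20) = 01 b7; tag = H(31 5c 5c 5c 01 b7) = 01fd
m4: inner = H(5b 36 36 36 73 6a) = 01 da; tag = H(31 5c 5c 5c 01 da) = 0220

1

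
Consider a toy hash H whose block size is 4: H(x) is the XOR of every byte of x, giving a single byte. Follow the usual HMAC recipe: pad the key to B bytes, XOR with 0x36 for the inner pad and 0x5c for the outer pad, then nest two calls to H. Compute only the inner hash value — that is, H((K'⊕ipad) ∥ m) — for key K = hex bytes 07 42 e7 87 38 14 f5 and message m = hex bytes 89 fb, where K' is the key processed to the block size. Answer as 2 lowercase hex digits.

Key hex bytes 07 42 e7 87 38 14 f5 is 7 bytes > B = 4, so hash it first: H(key) = fc, then zero-pad to 4 bytes: K' = fc 00 00 00.
K' ⊕ ipad = ca 36 36 36.
Inner input = ca 36 36 36 ∥ 89 fb.
Inner hash: XOR ca⊕36⊕36⊕36⊕89⊕fb = 8e.

8e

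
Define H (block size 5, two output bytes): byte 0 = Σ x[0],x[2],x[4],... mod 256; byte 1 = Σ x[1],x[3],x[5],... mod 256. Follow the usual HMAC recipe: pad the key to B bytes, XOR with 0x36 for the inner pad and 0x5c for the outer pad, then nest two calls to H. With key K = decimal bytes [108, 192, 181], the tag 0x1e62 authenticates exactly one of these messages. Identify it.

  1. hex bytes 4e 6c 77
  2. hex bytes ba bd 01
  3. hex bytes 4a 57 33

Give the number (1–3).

Key decimal bytes [108, 192, 181] = 6c c0 b5 is 3 bytes ≤ B = 5; zero-pad to 5 bytes: K' = 6c c0 b5 00 00.
K' ⊕ ipad = 5a f6 83 36 36; K' ⊕ opad = 30 9c e9 5c 5c.
m1: inner = H(5a f6 83 36 36 4e 6c 77) = 7f f1; tag = H(30 9c e9 5c 5c 7f f1) = 6677
m2: inner = H(5a f6 83 36 36 ba bd 01) = d0 e7; tag = H(30 9c e9 5c 5c d0 e7) = 5cc8
m3: inner = H(5a f6 83 36 36 4a 57 33) = 6a a9; tag = H(30 9c e9 5c 5c 6a a9) = 1e62 ← matches

3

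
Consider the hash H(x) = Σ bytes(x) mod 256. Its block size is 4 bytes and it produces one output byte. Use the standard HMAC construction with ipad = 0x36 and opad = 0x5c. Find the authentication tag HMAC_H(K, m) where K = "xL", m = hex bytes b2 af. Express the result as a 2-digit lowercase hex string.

81

Key "xL" = 78 4c is 2 bytes ≤ B = 4; zero-pad to 4 bytes: K' = 78 4c 00 00.
K' ⊕ ipad = 4e 7a 36 36.  K' ⊕ opad = 24 10 5c 5c.
Inner input = (K'⊕ipad) ∥ m = 4e 7a 36 36 ∥ b2 af.
Inner hash: sum = 78+122+54+54+178+175 = 661; mod 256 = 149 → 95.
Outer input = (K'⊕opad) ∥ inner = 24 10 5c 5c ∥ 95.
Outer hash (tag): sum = 36+16+92+92+149 = 385; mod 256 = 129 → 81.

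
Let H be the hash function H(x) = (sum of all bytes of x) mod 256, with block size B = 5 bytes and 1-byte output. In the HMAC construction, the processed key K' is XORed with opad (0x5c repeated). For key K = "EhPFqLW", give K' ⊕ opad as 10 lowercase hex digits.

Key "EhPFqLW" = 45 68 50 46 71 4c 57 is 7 bytes > B = 5, so hash it first: H(key) = 57, then zero-pad to 5 bytes: K' = 57 00 00 00 00.
XOR each byte with 0x5c: 57⊕5c=0b, 00⊕5c=5c, 00⊕5c=5c, 00⊕5c=5c, 00⊕5c=5c.

0b5c5c5c5c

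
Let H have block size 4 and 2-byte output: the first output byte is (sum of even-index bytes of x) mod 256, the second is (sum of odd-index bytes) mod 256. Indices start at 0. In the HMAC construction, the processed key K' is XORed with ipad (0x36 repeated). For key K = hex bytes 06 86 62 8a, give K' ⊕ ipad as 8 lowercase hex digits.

30b054bc

Key hex bytes 06 86 62 8a is exactly B = 4 bytes: K' = 06 86 62 8a.
XOR each byte with 0x36: 06⊕36=30, 86⊕36=b0, 62⊕36=54, 8a⊕36=bc.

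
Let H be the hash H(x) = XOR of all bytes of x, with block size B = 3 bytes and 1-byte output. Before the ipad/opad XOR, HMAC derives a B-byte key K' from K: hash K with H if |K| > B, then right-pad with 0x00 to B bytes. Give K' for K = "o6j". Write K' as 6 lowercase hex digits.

6f366a

Key "o6j" = 6f 36 6a is exactly B = 3 bytes: K' = 6f 36 6a.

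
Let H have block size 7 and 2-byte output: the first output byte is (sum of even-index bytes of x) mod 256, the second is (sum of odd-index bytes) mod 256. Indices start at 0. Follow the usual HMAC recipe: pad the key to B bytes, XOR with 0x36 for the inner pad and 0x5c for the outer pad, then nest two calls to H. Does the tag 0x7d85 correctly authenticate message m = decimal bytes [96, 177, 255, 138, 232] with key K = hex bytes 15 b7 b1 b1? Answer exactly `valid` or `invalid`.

Key hex bytes 15 b7 b1 b1 is 4 bytes ≤ B = 7; zero-pad to 7 bytes: K' = 15 b7 b1 b1 00 00 00.
K' ⊕ ipad = 23 81 87 87 36 36 36; K' ⊕ opad = 49 eb ed ed 5c 5c 5c.
Inner hash: even-index sum = 593 mod 256 = 81; odd-index sum = 901 mod 256 = 133 → 51 85.
Outer hash (recomputed tag): even-index sum = 627 mod 256 = 115; odd-index sum = 645 mod 256 = 133 → 73 85.
Recomputed tag = 7385; claimed = 7d85 → mismatch.

invalid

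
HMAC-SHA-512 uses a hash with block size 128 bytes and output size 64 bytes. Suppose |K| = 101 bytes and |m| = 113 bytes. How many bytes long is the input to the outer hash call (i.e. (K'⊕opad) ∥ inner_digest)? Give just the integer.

192

Key is 101 ≤ 128 bytes, zero-padded: |K'| = 128.
Outer input = (K'⊕opad) ∥ H(inner) → 128 + 64 = 192 bytes.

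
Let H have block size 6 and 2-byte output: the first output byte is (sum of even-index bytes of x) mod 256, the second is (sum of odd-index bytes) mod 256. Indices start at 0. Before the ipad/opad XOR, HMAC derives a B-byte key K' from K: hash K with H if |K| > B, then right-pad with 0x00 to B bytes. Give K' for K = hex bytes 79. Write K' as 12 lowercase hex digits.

790000000000

Key hex bytes 79 is 1 byte ≤ B = 6; zero-pad to 6 bytes: K' = 79 00 00 00 00 00.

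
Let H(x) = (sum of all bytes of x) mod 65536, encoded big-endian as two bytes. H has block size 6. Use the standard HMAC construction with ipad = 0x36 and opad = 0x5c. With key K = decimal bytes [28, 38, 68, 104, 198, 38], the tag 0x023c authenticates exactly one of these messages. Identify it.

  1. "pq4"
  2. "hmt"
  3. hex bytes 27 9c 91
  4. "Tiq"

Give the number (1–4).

1

Key decimal bytes [28, 38, 68, 104, 198, 38] = 1c 26 44 68 c6 26 is exactly B = 6 bytes: K' = 1c 26 44 68 c6 26.
K' ⊕ ipad = 2a 10 72 5e f0 10; K' ⊕ opad = 40 7a 18 34 9a 7a.
m1: inner = H(2a 10 72 5e f0 10 70 71 34) = 03 1f; tag = H(40 7a 18 34 9a 7a 03 1f) = 023c ← matches
m2: inner = H(2a 10 72 5e f0 10 68 6d 74) = 03 53; tag = H(40 7a 18 34 9a 7a 03 53) = 0270
m3: inner = H(2a 10 72 5e f0 10 27 9c 91) = 03 5e; tag = H(40 7a 18 34 9a 7a 03 5e) = 027b
m4: inner = H(2a 10 72 5e f0 10 54 69 71) = 03 38; tag = H(40 7a 18 34 9a 7a 03 38) = 0255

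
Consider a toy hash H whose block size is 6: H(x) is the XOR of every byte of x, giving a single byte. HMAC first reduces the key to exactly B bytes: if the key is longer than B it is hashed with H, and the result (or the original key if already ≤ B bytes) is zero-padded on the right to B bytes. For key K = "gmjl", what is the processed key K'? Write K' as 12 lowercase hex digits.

676d6a6c0000

Key "gmjl" = 67 6d 6a 6c is 4 bytes ≤ B = 6; zero-pad to 6 bytes: K' = 67 6d 6a 6c 00 00.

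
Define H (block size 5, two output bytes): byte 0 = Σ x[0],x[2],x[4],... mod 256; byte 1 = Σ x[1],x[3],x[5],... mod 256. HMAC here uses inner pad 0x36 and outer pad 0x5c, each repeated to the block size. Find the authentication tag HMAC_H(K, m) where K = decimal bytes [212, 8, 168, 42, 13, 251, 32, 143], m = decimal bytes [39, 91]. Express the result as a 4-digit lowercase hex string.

94a2

Key decimal bytes [212, 8, 168, 42, 13, 251, 32, 143] = d4 08 a8 2a 0d fb 20 8f is 8 bytes > B = 5, so hash it first: H(key) = a9 bc, then zero-pad to 5 bytes: K' = a9 bc 00 00 00.
K' ⊕ ipad = 9f 8a 36 36 36.  K' ⊕ opad = f5 e0 5c 5c 5c.
Inner input = (K'⊕ipad) ∥ m = 9f 8a 36 36 36 ∥ 27 5b.
Inner hash: even-index sum = 358 mod 256 = 102; odd-index sum = 231 mod 256 = 231 → 66 e7.
Outer input = (K'⊕opad) ∥ inner = f5 e0 5c 5c 5c ∥ 66 e7.
Outer hash (tag): even-index sum = 660 mod 256 = 148; odd-index sum = 418 mod 256 = 162 → 94 a2.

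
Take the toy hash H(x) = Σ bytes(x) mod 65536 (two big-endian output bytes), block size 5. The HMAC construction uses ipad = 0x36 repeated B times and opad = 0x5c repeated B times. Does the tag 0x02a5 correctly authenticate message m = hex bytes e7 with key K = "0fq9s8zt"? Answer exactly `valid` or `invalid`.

valid

Key "0fq9s8zt" = 30 66 71 39 73 38 7a 74 is 8 bytes > B = 5, so hash it first: H(key) = 02 d9, then zero-pad to 5 bytes: K' = 02 d9 00 00 00.
K' ⊕ ipad = 34 ef 36 36 36; K' ⊕ opad = 5e 85 5c 5c 5c.
Inner hash: sum = 52+239+54+54+54+231 = 684 → 02 ac.
Outer hash (recomputed tag): sum = 94+133+92+92+92+2+172 = 677 → 02 a5.
Recomputed tag = 02a5; claimed = 02a5 → match.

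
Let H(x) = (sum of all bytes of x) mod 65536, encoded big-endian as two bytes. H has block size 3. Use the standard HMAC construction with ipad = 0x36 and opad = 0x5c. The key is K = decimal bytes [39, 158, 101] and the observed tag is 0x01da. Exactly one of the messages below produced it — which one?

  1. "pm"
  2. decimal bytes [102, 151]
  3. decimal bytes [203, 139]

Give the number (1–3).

Key decimal bytes [39, 158, 101] = 27 9e 65 is exactly B = 3 bytes: K' = 27 9e 65.
K' ⊕ ipad = 11 a8 53; K' ⊕ opad = 7b c2 39.
m1: inner = H(11 a8 53 70 6d) = 01 e9; tag = H(7b c2 39 01 e9) = 0260
m2: inner = H(11 a8 53 66 97) = 02 09; tag = H(7b c2 39 02 09) = 0181
m3: inner = H(11 a8 53 cb 8b) = 02 62; tag = H(7b c2 39 02 62) = 01da ← matches

3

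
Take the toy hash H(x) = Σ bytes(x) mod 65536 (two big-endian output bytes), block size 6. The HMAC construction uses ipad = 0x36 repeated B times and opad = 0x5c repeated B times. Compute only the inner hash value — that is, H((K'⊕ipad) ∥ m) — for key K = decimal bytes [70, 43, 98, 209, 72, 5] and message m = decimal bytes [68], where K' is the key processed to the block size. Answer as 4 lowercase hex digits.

02bd

Key decimal bytes [70, 43, 98, 209, 72, 5] = 46 2b 62 d1 48 05 is exactly B = 6 bytes: K' = 46 2b 62 d1 48 05.
K' ⊕ ipad = 70 1d 54 e7 7e 33.
Inner input = 70 1d 54 e7 7e 33 ∥ 44.
Inner hash: sum = 112+29+84+231+126+51+68 = 701 → 02 bd.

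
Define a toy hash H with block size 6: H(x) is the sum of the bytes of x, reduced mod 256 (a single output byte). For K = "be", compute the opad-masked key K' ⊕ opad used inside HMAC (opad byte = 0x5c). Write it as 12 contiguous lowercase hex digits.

3e395c5c5c5c

Key "be" = 62 65 is 2 bytes ≤ B = 6; zero-pad to 6 bytes: K' = 62 65 00 00 00 00.
XOR each byte with 0x5c: 62⊕5c=3e, 65⊕5c=39, 00⊕5c=5c, 00⊕5c=5c, 00⊕5c=5c, 00⊕5c=5c.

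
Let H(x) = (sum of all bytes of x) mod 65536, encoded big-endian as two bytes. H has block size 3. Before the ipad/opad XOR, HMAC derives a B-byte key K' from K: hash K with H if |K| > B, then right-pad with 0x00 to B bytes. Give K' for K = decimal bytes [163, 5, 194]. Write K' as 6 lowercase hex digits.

a305c2

Key decimal bytes [163, 5, 194] = a3 05 c2 is exactly B = 3 bytes: K' = a3 05 c2.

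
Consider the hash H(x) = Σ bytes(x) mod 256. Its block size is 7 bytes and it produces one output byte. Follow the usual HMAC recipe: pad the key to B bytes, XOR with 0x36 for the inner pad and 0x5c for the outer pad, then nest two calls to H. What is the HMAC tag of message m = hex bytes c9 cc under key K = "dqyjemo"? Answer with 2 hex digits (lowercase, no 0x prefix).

Key "dqyjemo" = 64 71 79 6a 65 6d 6f is exactly B = 7 bytes: K' = 64 71 79 6a 65 6d 6f.
K' ⊕ ipad = 52 47 4f 5c 53 5b 59.  K' ⊕ opad = 38 2d 25 36 39 31 33.
Inner input = (K'⊕ipad) ∥ m = 52 47 4f 5c 53 5b 59 ∥ c9 cc.
Inner hash: sum = 82+71+79+92+83+91+89+201+204 = 992; mod 256 = 224 → e0.
Outer input = (K'⊕opad) ∥ inner = 38 2d 25 36 39 31 33 ∥ e0.
Outer hash (tag): sum = 56+45+37+54+57+49+51+224 = 573; mod 256 = 61 → 3d.

3d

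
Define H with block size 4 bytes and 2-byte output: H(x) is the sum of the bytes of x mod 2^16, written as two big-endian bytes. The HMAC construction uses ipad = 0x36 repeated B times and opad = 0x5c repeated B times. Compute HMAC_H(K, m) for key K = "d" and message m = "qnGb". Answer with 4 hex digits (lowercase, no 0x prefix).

01ca

Key "d" = 64 is 1 byte ≤ B = 4; zero-pad to 4 bytes: K' = 64 00 00 00.
K' ⊕ ipad = 52 36 36 36.  K' ⊕ opad = 38 5c 5c 5c.
Inner input = (K'⊕ipad) ∥ m = 52 36 36 36 ∥ 71 6e 47 62.
Inner hash: sum = 82+54+54+54+113+110+71+98 = 636 → 02 7c.
Outer input = (K'⊕opad) ∥ inner = 38 5c 5c 5c ∥ 02 7c.
Outer hash (tag): sum = 56+92+92+92+2+124 = 458 → 01 ca.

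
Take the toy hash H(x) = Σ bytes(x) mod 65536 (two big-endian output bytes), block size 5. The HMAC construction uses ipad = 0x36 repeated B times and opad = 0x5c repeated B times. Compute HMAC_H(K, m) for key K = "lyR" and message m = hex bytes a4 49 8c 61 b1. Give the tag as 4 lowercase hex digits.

Key "lyR" = 6c 79 52 is 3 bytes ≤ B = 5; zero-pad to 5 bytes: K' = 6c 79 52 00 00.
K' ⊕ ipad = 5a 4f 64 36 36.  K' ⊕ opad = 30 25 0e 5c 5c.
Inner input = (K'⊕ipad) ∥ m = 5a 4f 64 36 36 ∥ a4 49 8c 61 b1.
Inner hash: sum = 90+79+100+54+54+164+73+140+97+177 = 1028 → 04 04.
Outer input = (K'⊕opad) ∥ inner = 30 25 0e 5c 5c ∥ 04 04.
Outer hash (tag): sum = 48+37+14+92+92+4+4 = 291 → 01 23.

0123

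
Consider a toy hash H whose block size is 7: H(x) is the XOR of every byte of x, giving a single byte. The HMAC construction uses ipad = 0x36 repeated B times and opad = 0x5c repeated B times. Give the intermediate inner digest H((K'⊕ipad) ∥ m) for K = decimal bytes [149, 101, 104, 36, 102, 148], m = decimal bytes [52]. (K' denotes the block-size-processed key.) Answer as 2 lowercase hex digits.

4c

Key decimal bytes [149, 101, 104, 36, 102, 148] = 95 65 68 24 66 94 is 6 bytes ≤ B = 7; zero-pad to 7 bytes: K' = 95 65 68 24 66 94 00.
K' ⊕ ipad = a3 53 5e 12 50 a2 36.
Inner input = a3 53 5e 12 50 a2 36 ∥ 34.
Inner hash: XOR a3⊕53⊕5e⊕12⊕50⊕a2⊕36⊕34 = 4c.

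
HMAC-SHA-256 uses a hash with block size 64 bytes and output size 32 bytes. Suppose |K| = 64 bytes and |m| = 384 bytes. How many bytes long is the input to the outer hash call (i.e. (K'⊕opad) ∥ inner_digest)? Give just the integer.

96

Key is 64 ≤ 64 bytes, zero-padded: |K'| = 64.
Outer input = (K'⊕opad) ∥ H(inner) → 64 + 32 = 96 bytes.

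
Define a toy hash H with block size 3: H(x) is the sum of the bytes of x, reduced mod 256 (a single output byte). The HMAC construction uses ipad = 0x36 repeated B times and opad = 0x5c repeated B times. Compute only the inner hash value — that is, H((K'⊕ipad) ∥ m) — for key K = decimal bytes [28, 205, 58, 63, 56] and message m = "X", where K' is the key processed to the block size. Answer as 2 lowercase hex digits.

Key decimal bytes [28, 205, 58, 63, 56] = 1c cd 3a 3f 38 is 5 bytes > B = 3, so hash it first: H(key) = 9a, then zero-pad to 3 bytes: K' = 9a 00 00.
K' ⊕ ipad = ac 36 36.
Inner input = ac 36 36 ∥ 58.
Inner hash: sum = 172+54+54+88 = 368; mod 256 = 112 → 70.

70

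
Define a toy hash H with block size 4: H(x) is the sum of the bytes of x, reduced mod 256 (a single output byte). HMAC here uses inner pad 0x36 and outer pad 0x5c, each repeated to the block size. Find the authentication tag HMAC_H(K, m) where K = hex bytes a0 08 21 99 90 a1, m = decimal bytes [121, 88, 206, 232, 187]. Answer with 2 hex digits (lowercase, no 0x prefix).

Key hex bytes a0 08 21 99 90 a1 is 6 bytes > B = 4, so hash it first: H(key) = 93, then zero-pad to 4 bytes: K' = 93 00 00 00.
K' ⊕ ipad = a5 36 36 36.  K' ⊕ opad = cf 5c 5c 5c.
Inner input = (K'⊕ipad) ∥ m = a5 36 36 36 ∥ 79 58 ce e8 bb.
Inner hash: sum = 165+54+54+54+121+88+206+232+187 = 1161; mod 256 = 137 → 89.
Outer input = (K'⊕opad) ∥ inner = cf 5c 5c 5c ∥ 89.
Outer hash (tag): sum = 207+92+92+92+137 = 620; mod 256 = 108 → 6c.

6c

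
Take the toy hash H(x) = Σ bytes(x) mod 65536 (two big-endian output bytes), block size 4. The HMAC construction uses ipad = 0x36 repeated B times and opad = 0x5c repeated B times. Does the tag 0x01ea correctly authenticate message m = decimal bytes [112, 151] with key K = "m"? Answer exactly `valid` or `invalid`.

Key "m" = 6d is 1 byte ≤ B = 4; zero-pad to 4 bytes: K' = 6d 00 00 00.
K' ⊕ ipad = 5b 36 36 36; K' ⊕ opad = 31 5c 5c 5c.
Inner hash: sum = 91+54+54+54+112+151 = 516 → 02 04.
Outer hash (recomputed tag): sum = 49+92+92+92+2+4 = 331 → 01 4b.
Recomputed tag = 014b; claimed = 01ea → mismatch.

invalid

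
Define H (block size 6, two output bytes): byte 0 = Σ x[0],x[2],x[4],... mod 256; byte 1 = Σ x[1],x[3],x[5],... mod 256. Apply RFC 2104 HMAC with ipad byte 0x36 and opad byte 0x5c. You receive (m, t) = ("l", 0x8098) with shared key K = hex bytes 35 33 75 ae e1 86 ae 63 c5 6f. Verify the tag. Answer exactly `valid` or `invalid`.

Key hex bytes 35 33 75 ae e1 86 ae 63 c5 6f is 10 bytes > B = 6, so hash it first: H(key) = fe 39, then zero-pad to 6 bytes: K' = fe 39 00 00 00 00.
K' ⊕ ipad = c8 0f 36 36 36 36; K' ⊕ opad = a2 65 5c 5c 5c 5c.
Inner hash: even-index sum = 416 mod 256 = 160; odd-index sum = 123 mod 256 = 123 → a0 7b.
Outer hash (recomputed tag): even-index sum = 506 mod 256 = 250; odd-index sum = 408 mod 256 = 152 → fa 98.
Recomputed tag = fa98; claimed = 8098 → mismatch.

invalid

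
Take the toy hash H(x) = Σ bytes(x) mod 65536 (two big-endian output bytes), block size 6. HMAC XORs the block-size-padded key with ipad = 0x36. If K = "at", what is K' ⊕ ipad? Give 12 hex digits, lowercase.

Key "at" = 61 74 is 2 bytes ≤ B = 6; zero-pad to 6 bytes: K' = 61 74 00 00 00 00.
XOR each byte with 0x36: 61⊕36=57, 74⊕36=42, 00⊕36=36, 00⊕36=36, 00⊕36=36, 00⊕36=36.

574236363636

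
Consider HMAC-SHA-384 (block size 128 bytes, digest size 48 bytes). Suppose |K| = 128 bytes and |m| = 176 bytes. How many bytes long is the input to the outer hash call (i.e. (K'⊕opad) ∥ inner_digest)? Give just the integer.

Key is 128 ≤ 128 bytes, zero-padded: |K'| = 128.
Outer input = (K'⊕opad) ∥ H(inner) → 128 + 48 = 176 bytes.

176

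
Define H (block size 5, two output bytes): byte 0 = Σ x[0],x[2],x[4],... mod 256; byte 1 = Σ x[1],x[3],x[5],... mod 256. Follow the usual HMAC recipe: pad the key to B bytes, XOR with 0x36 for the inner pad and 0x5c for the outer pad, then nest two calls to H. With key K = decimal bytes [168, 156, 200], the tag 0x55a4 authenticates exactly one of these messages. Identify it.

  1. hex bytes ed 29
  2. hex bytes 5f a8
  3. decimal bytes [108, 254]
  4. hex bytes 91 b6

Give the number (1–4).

Key decimal bytes [168, 156, 200] = a8 9c c8 is 3 bytes ≤ B = 5; zero-pad to 5 bytes: K' = a8 9c c8 00 00.
K' ⊕ ipad = 9e aa fe 36 36; K' ⊕ opad = f4 c0 94 5c 5c.
m1: inner = H(9e aa fe 36 36 ed 29) = fb cd; tag = H(f4 c0 94 5c 5c fb cd) = b117
m2: inner = H(9e aa fe 36 36 5f a8) = 7a 3f; tag = H(f4 c0 94 5c 5c 7a 3f) = 2396
m3: inner = H(9e aa fe 36 36 6c fe) = d0 4c; tag = H(f4 c0 94 5c 5c d0 4c) = 30ec
m4: inner = H(9e aa fe 36 36 91 b6) = 88 71; tag = H(f4 c0 94 5c 5c 88 71) = 55a4 ← matches

4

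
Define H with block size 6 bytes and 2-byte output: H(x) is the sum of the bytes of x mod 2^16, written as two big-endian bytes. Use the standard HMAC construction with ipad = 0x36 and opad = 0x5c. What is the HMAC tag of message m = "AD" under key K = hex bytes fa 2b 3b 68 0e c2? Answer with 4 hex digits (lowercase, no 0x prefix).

02b0

Key hex bytes fa 2b 3b 68 0e c2 is exactly B = 6 bytes: K' = fa 2b 3b 68 0e c2.
K' ⊕ ipad = cc 1d 0d 5e 38 f4.  K' ⊕ opad = a6 77 67 34 52 9e.
Inner input = (K'⊕ipad) ∥ m = cc 1d 0d 5e 38 f4 ∥ 41 44.
Inner hash: sum = 204+29+13+94+56+244+65+68 = 773 → 03 05.
Outer input = (K'⊕opad) ∥ inner = a6 77 67 34 52 9e ∥ 03 05.
Outer hash (tag): sum = 166+119+103+52+82+158+3+5 = 688 → 02 b0.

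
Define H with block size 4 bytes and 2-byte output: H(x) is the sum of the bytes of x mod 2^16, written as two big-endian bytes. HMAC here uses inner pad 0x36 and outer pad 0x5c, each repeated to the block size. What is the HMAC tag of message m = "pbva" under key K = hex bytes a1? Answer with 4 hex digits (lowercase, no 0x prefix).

Key hex bytes a1 is 1 byte ≤ B = 4; zero-pad to 4 bytes: K' = a1 00 00 00.
K' ⊕ ipad = 97 36 36 36.  K' ⊕ opad = fd 5c 5c 5c.
Inner input = (K'⊕ipad) ∥ m = 97 36 36 36 ∥ 70 62 76 61.
Inner hash: sum = 151+54+54+54+112+98+118+97 = 738 → 02 e2.
Outer input = (K'⊕opad) ∥ inner = fd 5c 5c 5c ∥ 02 e2.
Outer hash (tag): sum = 253+92+92+92+2+226 = 757 → 02 f5.

02f5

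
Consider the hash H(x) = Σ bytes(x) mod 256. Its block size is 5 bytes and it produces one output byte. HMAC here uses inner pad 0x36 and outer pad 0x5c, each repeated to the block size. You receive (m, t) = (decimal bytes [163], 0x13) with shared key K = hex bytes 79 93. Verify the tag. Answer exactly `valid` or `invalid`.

invalid

Key hex bytes 79 93 is 2 bytes ≤ B = 5; zero-pad to 5 bytes: K' = 79 93 00 00 00.
K' ⊕ ipad = 4f a5 36 36 36; K' ⊕ opad = 25 cf 5c 5c 5c.
Inner hash: sum = 79+165+54+54+54+163 = 569; mod 256 = 57 → 39.
Outer hash (recomputed tag): sum = 37+207+92+92+92+57 = 577; mod 256 = 65 → 41.
Recomputed tag = 41; claimed = 13 → mismatch.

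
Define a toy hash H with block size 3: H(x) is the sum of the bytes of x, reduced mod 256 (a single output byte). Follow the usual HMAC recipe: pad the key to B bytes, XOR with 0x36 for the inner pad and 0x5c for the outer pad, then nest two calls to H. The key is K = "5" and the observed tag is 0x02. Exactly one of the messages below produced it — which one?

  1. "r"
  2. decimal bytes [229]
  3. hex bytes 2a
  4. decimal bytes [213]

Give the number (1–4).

1

Key "5" = 35 is 1 byte ≤ B = 3; zero-pad to 3 bytes: K' = 35 00 00.
K' ⊕ ipad = 03 36 36; K' ⊕ opad = 69 5c 5c.
m1: inner = H(03 36 36 72) = e1; tag = H(69 5c 5c e1) = 02 ← matches
m2: inner = H(03 36 36 e5) = 54; tag = H(69 5c 5c 54) = 75
m3: inner = H(03 36 36 2a) = 99; tag = H(69 5c 5c 99) = ba
m4: inner = H(03 36 36 d5) = 44; tag = H(69 5c 5c 44) = 65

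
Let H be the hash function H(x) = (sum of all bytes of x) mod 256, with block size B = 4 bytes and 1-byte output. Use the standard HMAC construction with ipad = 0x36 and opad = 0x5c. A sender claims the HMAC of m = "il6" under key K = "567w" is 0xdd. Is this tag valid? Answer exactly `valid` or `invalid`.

Key "567w" = 35 36 37 77 is exactly B = 4 bytes: K' = 35 36 37 77.
K' ⊕ ipad = 03 00 01 41; K' ⊕ opad = 69 6a 6b 2b.
Inner hash: sum = 3+0+1+65+105+108+54 = 336; mod 256 = 80 → 50.
Outer hash (recomputed tag): sum = 105+106+107+43+80 = 441; mod 256 = 185 → b9.
Recomputed tag = b9; claimed = dd → mismatch.

invalid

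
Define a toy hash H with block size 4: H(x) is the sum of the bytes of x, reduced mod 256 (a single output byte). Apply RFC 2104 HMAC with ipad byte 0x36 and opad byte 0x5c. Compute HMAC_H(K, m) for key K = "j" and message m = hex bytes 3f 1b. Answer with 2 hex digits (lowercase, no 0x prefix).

Key "j" = 6a is 1 byte ≤ B = 4; zero-pad to 4 bytes: K' = 6a 00 00 00.
K' ⊕ ipad = 5c 36 36 36.  K' ⊕ opad = 36 5c 5c 5c.
Inner input = (K'⊕ipad) ∥ m = 5c 36 36 36 ∥ 3f 1b.
Inner hash: sum = 92+54+54+54+63+27 = 344; mod 256 = 88 → 58.
Outer input = (K'⊕opad) ∥ inner = 36 5c 5c 5c ∥ 58.
Outer hash (tag): sum = 54+92+92+92+88 = 418; mod 256 = 162 → a2.

a2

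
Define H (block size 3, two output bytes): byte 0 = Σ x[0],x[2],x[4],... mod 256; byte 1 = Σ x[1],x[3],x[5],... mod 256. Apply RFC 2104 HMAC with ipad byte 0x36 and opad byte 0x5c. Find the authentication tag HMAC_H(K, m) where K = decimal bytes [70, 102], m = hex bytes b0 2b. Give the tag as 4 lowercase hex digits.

Key decimal bytes [70, 102] = 46 66 is 2 bytes ≤ B = 3; zero-pad to 3 bytes: K' = 46 66 00.
K' ⊕ ipad = 70 50 36.  K' ⊕ opad = 1a 3a 5c.
Inner input = (K'⊕ipad) ∥ m = 70 50 36 ∥ b0 2b.
Inner hash: even-index sum = 209 mod 256 = 209; odd-index sum = 256 mod 256 = 0 → d1 00.
Outer input = (K'⊕opad) ∥ inner = 1a 3a 5c ∥ d1 00.
Outer hash (tag): even-index sum = 118 mod 256 = 118; odd-index sum = 267 mod 256 = 11 → 76 0b.

760b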